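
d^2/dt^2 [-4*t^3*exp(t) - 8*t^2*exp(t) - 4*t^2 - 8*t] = -4*t^3*exp(t) - 32*t^2*exp(t) - 56*t*exp(t) - 16*exp(t) - 8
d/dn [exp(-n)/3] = -exp(-n)/3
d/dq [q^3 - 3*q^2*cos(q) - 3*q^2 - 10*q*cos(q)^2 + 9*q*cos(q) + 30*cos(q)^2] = 3*q^2*sin(q) + 3*q^2 - 9*q*sin(q) + 10*q*sin(2*q) - 6*q*cos(q) - 6*q - 30*sin(2*q) - 10*cos(q)^2 + 9*cos(q)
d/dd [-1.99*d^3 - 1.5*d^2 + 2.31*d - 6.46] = -5.97*d^2 - 3.0*d + 2.31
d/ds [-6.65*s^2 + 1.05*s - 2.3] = 1.05 - 13.3*s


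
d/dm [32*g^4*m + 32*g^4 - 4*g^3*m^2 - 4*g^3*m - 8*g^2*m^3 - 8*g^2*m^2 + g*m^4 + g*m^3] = g*(32*g^3 - 8*g^2*m - 4*g^2 - 24*g*m^2 - 16*g*m + 4*m^3 + 3*m^2)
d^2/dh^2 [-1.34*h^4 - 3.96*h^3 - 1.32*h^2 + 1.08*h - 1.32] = -16.08*h^2 - 23.76*h - 2.64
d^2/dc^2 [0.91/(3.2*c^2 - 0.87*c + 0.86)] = (-18.6368*c^2 + 5.06688*c + 0.91*(6.4*c - 0.87)*(12.8*c - 1.74) - 5.00864)/(3.2*c^2 - 0.87*c + 0.86)^3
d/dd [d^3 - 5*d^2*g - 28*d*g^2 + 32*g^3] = 3*d^2 - 10*d*g - 28*g^2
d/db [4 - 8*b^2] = -16*b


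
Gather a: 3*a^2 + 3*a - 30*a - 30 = 3*a^2 - 27*a - 30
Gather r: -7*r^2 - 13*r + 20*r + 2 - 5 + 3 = -7*r^2 + 7*r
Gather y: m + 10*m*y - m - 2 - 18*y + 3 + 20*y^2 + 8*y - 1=20*y^2 + y*(10*m - 10)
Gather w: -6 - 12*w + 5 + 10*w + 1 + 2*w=0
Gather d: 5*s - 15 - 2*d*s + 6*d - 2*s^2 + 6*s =d*(6 - 2*s) - 2*s^2 + 11*s - 15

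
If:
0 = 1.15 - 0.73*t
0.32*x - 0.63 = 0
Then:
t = 1.58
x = 1.97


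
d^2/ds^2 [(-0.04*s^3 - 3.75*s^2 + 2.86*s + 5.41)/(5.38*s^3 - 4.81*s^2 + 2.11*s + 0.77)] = (3.5527136788005e-15*s^7 - 219.153224*s^6 + 499.410336*s^5 + 1692.411348*s^4 - 2031.860386*s^3 + 893.580024*s^2 - 400.495386*s + 74.505722)/(155.720872*s^9 - 417.667692*s^8 + 556.634706*s^7 - 372.036025*s^6 + 98.752971*s^5 + 41.645904*s^4 - 27.925505*s^3 + 1.728804*s^2 + 3.753057*s + 0.456533)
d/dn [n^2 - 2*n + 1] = 2*n - 2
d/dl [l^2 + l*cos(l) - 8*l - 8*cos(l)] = -l*sin(l) + 2*l + 8*sin(l) + cos(l) - 8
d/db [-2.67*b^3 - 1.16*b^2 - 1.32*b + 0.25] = -8.01*b^2 - 2.32*b - 1.32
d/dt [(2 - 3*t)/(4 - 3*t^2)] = 3*(-3*t^2 + 4*t - 4)/(9*t^4 - 24*t^2 + 16)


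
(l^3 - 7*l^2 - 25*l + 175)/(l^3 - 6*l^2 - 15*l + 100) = (l^2 - 2*l - 35)/(l^2 - l - 20)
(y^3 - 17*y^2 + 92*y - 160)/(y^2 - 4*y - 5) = (y^2 - 12*y + 32)/(y + 1)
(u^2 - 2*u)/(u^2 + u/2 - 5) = 2*u/(2*u + 5)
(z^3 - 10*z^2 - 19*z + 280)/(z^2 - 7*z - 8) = (z^2 - 2*z - 35)/(z + 1)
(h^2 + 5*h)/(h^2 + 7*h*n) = (h + 5)/(h + 7*n)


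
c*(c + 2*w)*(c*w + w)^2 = c^4*w^2 + 2*c^3*w^3 + 2*c^3*w^2 + 4*c^2*w^3 + c^2*w^2 + 2*c*w^3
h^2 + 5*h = h*(h + 5)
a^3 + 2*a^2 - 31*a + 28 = (a - 4)*(a - 1)*(a + 7)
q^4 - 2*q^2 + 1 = (q - 1)^2*(q + 1)^2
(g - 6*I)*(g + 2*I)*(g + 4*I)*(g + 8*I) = g^4 + 8*I*g^3 + 28*g^2 + 272*I*g - 384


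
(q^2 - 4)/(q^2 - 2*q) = (q + 2)/q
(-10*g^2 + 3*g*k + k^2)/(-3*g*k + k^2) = (10*g^2 - 3*g*k - k^2)/(k*(3*g - k))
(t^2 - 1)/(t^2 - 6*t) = (t^2 - 1)/(t*(t - 6))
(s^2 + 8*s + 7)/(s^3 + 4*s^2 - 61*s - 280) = (s + 1)/(s^2 - 3*s - 40)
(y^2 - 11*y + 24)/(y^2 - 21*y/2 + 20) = 2*(y - 3)/(2*y - 5)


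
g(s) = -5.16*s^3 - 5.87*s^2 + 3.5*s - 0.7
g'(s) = -15.48*s^2 - 11.74*s + 3.5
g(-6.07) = 915.80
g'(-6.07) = -495.60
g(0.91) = -6.26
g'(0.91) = -20.00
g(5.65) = -1098.98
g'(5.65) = -556.99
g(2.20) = -76.35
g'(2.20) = -97.25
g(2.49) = -108.04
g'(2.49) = -121.71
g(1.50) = -26.07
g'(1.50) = -48.94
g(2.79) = -148.69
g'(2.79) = -149.75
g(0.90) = -6.07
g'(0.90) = -19.60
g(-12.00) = 8028.50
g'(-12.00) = -2084.74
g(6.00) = -1305.58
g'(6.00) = -624.22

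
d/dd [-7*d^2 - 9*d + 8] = -14*d - 9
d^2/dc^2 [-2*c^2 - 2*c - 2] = -4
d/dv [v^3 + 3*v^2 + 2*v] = 3*v^2 + 6*v + 2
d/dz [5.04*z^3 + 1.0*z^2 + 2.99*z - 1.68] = 15.12*z^2 + 2.0*z + 2.99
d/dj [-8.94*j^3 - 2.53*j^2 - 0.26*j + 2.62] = -26.82*j^2 - 5.06*j - 0.26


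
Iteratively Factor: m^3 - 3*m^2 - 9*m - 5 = (m + 1)*(m^2 - 4*m - 5) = (m - 5)*(m + 1)*(m + 1)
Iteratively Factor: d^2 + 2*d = (d + 2)*(d)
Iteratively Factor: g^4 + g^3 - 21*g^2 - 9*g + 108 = (g - 3)*(g^3 + 4*g^2 - 9*g - 36) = (g - 3)*(g + 3)*(g^2 + g - 12) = (g - 3)*(g + 3)*(g + 4)*(g - 3)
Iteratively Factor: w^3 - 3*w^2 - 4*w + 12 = (w - 3)*(w^2 - 4) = (w - 3)*(w + 2)*(w - 2)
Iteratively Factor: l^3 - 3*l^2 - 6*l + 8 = (l + 2)*(l^2 - 5*l + 4) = (l - 1)*(l + 2)*(l - 4)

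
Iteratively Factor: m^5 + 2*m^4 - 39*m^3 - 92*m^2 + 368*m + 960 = (m - 4)*(m^4 + 6*m^3 - 15*m^2 - 152*m - 240) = (m - 4)*(m + 4)*(m^3 + 2*m^2 - 23*m - 60) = (m - 5)*(m - 4)*(m + 4)*(m^2 + 7*m + 12) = (m - 5)*(m - 4)*(m + 3)*(m + 4)*(m + 4)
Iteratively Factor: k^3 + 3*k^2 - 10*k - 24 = (k + 2)*(k^2 + k - 12) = (k + 2)*(k + 4)*(k - 3)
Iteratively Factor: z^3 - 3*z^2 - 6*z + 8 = (z + 2)*(z^2 - 5*z + 4) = (z - 1)*(z + 2)*(z - 4)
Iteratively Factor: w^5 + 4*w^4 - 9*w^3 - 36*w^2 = (w + 4)*(w^4 - 9*w^2) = (w + 3)*(w + 4)*(w^3 - 3*w^2) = w*(w + 3)*(w + 4)*(w^2 - 3*w) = w*(w - 3)*(w + 3)*(w + 4)*(w)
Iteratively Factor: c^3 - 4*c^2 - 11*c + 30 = (c - 2)*(c^2 - 2*c - 15) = (c - 5)*(c - 2)*(c + 3)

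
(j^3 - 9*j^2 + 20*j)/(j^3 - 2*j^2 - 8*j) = (j - 5)/(j + 2)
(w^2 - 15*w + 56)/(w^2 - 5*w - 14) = (w - 8)/(w + 2)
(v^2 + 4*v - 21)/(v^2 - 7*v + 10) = (v^2 + 4*v - 21)/(v^2 - 7*v + 10)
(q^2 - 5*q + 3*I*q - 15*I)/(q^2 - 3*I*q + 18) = (q - 5)/(q - 6*I)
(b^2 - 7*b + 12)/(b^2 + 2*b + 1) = (b^2 - 7*b + 12)/(b^2 + 2*b + 1)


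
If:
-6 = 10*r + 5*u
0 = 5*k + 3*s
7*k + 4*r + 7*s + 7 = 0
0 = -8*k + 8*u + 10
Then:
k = 213/200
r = -203/400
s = -71/40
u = -37/200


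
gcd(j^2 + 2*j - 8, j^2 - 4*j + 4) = j - 2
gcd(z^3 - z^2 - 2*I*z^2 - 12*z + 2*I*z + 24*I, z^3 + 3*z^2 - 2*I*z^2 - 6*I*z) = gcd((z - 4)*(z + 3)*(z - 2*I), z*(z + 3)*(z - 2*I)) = z^2 + z*(3 - 2*I) - 6*I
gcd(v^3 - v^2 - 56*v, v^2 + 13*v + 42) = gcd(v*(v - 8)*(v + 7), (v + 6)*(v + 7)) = v + 7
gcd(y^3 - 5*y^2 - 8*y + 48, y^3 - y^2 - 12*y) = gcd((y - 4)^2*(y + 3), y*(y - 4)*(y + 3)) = y^2 - y - 12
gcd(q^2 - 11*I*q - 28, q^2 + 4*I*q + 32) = q - 4*I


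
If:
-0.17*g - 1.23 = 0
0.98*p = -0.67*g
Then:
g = -7.24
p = 4.95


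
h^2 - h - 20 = (h - 5)*(h + 4)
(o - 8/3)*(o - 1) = o^2 - 11*o/3 + 8/3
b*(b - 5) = b^2 - 5*b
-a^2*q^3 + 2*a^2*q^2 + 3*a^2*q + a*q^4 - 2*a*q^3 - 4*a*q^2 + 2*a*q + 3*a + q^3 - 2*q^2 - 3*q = (-a + q)*(q - 3)*(q + 1)*(a*q + 1)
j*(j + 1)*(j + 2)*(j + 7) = j^4 + 10*j^3 + 23*j^2 + 14*j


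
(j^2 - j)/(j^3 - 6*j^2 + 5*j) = 1/(j - 5)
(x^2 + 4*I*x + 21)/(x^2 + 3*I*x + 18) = (x + 7*I)/(x + 6*I)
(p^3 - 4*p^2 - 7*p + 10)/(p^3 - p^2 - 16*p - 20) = (p - 1)/(p + 2)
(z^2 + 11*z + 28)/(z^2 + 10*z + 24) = (z + 7)/(z + 6)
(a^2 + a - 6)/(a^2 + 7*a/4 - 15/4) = 4*(a - 2)/(4*a - 5)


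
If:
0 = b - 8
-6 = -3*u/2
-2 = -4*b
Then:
No Solution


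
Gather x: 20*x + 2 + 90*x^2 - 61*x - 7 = 90*x^2 - 41*x - 5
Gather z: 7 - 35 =-28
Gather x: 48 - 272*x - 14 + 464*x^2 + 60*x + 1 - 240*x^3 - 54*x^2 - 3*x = -240*x^3 + 410*x^2 - 215*x + 35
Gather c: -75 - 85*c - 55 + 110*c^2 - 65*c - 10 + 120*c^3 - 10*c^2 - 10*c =120*c^3 + 100*c^2 - 160*c - 140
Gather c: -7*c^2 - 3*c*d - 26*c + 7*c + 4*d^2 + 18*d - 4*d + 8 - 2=-7*c^2 + c*(-3*d - 19) + 4*d^2 + 14*d + 6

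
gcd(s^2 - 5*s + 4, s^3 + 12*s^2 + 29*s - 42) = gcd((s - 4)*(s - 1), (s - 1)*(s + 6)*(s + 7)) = s - 1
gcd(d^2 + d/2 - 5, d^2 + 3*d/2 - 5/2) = d + 5/2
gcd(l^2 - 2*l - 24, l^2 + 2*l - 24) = 1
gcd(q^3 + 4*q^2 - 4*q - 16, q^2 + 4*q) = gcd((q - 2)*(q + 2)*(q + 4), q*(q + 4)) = q + 4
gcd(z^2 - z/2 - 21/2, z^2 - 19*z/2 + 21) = z - 7/2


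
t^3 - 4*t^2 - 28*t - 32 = (t - 8)*(t + 2)^2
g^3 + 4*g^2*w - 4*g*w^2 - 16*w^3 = (g - 2*w)*(g + 2*w)*(g + 4*w)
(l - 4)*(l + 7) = l^2 + 3*l - 28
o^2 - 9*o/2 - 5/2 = (o - 5)*(o + 1/2)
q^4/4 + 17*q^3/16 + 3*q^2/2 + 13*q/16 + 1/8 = (q/4 + 1/2)*(q + 1/4)*(q + 1)^2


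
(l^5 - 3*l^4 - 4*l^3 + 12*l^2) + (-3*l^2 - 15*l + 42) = l^5 - 3*l^4 - 4*l^3 + 9*l^2 - 15*l + 42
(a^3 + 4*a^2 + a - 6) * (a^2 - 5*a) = a^5 - a^4 - 19*a^3 - 11*a^2 + 30*a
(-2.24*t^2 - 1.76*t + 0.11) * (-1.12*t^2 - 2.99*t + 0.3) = 2.5088*t^4 + 8.6688*t^3 + 4.4672*t^2 - 0.8569*t + 0.033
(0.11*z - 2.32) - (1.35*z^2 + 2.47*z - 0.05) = -1.35*z^2 - 2.36*z - 2.27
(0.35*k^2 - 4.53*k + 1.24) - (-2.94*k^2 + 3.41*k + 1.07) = 3.29*k^2 - 7.94*k + 0.17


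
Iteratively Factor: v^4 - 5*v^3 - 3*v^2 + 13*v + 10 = (v - 5)*(v^3 - 3*v - 2) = (v - 5)*(v + 1)*(v^2 - v - 2) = (v - 5)*(v - 2)*(v + 1)*(v + 1)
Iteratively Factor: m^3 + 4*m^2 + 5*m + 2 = (m + 2)*(m^2 + 2*m + 1) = (m + 1)*(m + 2)*(m + 1)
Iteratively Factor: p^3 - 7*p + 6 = (p + 3)*(p^2 - 3*p + 2) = (p - 2)*(p + 3)*(p - 1)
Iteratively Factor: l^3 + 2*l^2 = (l)*(l^2 + 2*l) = l^2*(l + 2)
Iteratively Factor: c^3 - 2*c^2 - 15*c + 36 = (c - 3)*(c^2 + c - 12) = (c - 3)*(c + 4)*(c - 3)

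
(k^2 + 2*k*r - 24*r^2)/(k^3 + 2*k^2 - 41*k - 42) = (k^2 + 2*k*r - 24*r^2)/(k^3 + 2*k^2 - 41*k - 42)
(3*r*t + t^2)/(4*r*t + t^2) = (3*r + t)/(4*r + t)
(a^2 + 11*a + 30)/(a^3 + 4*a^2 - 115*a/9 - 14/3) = 9*(a + 5)/(9*a^2 - 18*a - 7)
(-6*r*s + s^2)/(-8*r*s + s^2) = (6*r - s)/(8*r - s)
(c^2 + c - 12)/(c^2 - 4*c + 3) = (c + 4)/(c - 1)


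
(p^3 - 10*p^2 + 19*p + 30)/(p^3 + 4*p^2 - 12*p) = (p^3 - 10*p^2 + 19*p + 30)/(p*(p^2 + 4*p - 12))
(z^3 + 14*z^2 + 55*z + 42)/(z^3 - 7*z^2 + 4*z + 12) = (z^2 + 13*z + 42)/(z^2 - 8*z + 12)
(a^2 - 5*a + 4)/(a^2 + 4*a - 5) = (a - 4)/(a + 5)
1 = 1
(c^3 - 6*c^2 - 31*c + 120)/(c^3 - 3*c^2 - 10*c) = (-c^3 + 6*c^2 + 31*c - 120)/(c*(-c^2 + 3*c + 10))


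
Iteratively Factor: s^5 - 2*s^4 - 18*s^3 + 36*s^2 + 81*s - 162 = (s + 3)*(s^4 - 5*s^3 - 3*s^2 + 45*s - 54) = (s - 2)*(s + 3)*(s^3 - 3*s^2 - 9*s + 27) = (s - 3)*(s - 2)*(s + 3)*(s^2 - 9) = (s - 3)^2*(s - 2)*(s + 3)*(s + 3)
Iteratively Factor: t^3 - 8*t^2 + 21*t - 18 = (t - 3)*(t^2 - 5*t + 6) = (t - 3)^2*(t - 2)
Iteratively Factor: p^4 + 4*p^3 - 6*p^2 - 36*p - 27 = (p + 3)*(p^3 + p^2 - 9*p - 9) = (p - 3)*(p + 3)*(p^2 + 4*p + 3) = (p - 3)*(p + 1)*(p + 3)*(p + 3)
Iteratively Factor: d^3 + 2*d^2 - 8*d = (d - 2)*(d^2 + 4*d) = d*(d - 2)*(d + 4)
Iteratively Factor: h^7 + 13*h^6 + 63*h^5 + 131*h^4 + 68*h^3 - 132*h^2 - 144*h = (h + 2)*(h^6 + 11*h^5 + 41*h^4 + 49*h^3 - 30*h^2 - 72*h) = (h + 2)*(h + 4)*(h^5 + 7*h^4 + 13*h^3 - 3*h^2 - 18*h) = (h + 2)*(h + 3)*(h + 4)*(h^4 + 4*h^3 + h^2 - 6*h) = (h + 2)^2*(h + 3)*(h + 4)*(h^3 + 2*h^2 - 3*h) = h*(h + 2)^2*(h + 3)*(h + 4)*(h^2 + 2*h - 3) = h*(h + 2)^2*(h + 3)^2*(h + 4)*(h - 1)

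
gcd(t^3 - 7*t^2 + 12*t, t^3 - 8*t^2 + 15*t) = t^2 - 3*t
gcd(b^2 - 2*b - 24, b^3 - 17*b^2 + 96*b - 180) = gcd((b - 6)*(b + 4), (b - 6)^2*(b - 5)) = b - 6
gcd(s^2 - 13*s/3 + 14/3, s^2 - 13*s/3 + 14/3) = s^2 - 13*s/3 + 14/3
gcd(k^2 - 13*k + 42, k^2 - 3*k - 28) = k - 7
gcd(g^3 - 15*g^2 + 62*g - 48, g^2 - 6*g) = g - 6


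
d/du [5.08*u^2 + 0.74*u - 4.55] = 10.16*u + 0.74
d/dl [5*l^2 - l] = 10*l - 1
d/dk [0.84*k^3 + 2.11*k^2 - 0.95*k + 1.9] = 2.52*k^2 + 4.22*k - 0.95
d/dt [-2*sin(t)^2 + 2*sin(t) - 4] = -2*sin(2*t) + 2*cos(t)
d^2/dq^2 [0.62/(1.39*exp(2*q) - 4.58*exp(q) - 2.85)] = ((2.8396 - 3.4472*exp(q))*(-1.39*exp(2*q) + 4.58*exp(q) + 2.85) - 0.62*(2.78*exp(q) - 4.58)*(5.56*exp(q) - 9.16)*exp(q))*exp(q)/(-1.39*exp(2*q) + 4.58*exp(q) + 2.85)^3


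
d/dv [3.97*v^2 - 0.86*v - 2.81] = 7.94*v - 0.86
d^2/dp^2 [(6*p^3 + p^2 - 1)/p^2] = -6/p^4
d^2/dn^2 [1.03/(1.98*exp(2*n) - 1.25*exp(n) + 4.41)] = ((1.2875 - 8.1576*exp(n))*(1.98*exp(2*n) - 1.25*exp(n) + 4.41) + 1.03*(3.96*exp(n) - 1.25)*(7.92*exp(n) - 2.5)*exp(n))*exp(n)/(1.98*exp(2*n) - 1.25*exp(n) + 4.41)^3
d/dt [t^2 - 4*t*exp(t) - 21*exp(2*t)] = -4*t*exp(t) + 2*t - 42*exp(2*t) - 4*exp(t)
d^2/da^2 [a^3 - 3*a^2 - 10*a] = 6*a - 6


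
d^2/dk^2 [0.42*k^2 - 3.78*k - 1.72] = 0.840000000000000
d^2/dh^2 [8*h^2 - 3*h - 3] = 16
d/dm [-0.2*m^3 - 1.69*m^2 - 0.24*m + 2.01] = -0.6*m^2 - 3.38*m - 0.24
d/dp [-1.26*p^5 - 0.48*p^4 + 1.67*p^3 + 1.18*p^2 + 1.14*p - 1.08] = -6.3*p^4 - 1.92*p^3 + 5.01*p^2 + 2.36*p + 1.14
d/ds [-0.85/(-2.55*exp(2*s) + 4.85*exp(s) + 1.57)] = (4.1225 - 4.335*exp(s))*exp(s)/(-2.55*exp(2*s) + 4.85*exp(s) + 1.57)^2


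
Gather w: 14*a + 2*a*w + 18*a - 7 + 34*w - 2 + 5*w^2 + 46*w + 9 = 32*a + 5*w^2 + w*(2*a + 80)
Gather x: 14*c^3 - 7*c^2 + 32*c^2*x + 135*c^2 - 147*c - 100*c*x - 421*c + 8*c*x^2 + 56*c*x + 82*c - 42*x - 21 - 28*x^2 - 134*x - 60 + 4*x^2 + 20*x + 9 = 14*c^3 + 128*c^2 - 486*c + x^2*(8*c - 24) + x*(32*c^2 - 44*c - 156) - 72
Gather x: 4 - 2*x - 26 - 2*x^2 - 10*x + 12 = -2*x^2 - 12*x - 10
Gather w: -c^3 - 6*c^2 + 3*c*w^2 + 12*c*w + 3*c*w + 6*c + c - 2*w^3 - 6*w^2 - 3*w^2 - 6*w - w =-c^3 - 6*c^2 + 7*c - 2*w^3 + w^2*(3*c - 9) + w*(15*c - 7)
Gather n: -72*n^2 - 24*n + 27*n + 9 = -72*n^2 + 3*n + 9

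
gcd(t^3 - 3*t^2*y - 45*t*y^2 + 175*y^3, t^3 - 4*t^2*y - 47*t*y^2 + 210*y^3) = -t^2 - 2*t*y + 35*y^2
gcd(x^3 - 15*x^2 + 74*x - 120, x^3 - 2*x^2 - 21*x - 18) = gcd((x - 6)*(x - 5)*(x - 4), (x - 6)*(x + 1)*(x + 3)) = x - 6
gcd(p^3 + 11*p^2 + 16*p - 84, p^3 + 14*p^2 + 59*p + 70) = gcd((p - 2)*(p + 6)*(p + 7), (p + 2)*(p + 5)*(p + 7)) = p + 7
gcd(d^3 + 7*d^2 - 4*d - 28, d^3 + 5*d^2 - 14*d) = d^2 + 5*d - 14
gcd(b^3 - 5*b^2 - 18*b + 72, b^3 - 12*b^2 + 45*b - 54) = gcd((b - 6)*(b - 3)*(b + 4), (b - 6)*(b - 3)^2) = b^2 - 9*b + 18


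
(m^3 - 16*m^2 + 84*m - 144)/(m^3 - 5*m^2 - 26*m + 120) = (m - 6)/(m + 5)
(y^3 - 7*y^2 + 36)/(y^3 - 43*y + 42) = (y^2 - y - 6)/(y^2 + 6*y - 7)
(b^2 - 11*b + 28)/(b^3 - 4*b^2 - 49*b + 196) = 1/(b + 7)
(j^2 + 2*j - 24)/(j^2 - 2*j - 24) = (-j^2 - 2*j + 24)/(-j^2 + 2*j + 24)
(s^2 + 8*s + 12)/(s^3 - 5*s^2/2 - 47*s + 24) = 2*(s + 2)/(2*s^2 - 17*s + 8)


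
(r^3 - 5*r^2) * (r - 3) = r^4 - 8*r^3 + 15*r^2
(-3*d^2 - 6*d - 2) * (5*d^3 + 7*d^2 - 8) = -15*d^5 - 51*d^4 - 52*d^3 + 10*d^2 + 48*d + 16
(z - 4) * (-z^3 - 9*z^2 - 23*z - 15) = -z^4 - 5*z^3 + 13*z^2 + 77*z + 60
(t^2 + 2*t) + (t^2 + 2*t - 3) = 2*t^2 + 4*t - 3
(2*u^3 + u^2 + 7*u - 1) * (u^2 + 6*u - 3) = 2*u^5 + 13*u^4 + 7*u^3 + 38*u^2 - 27*u + 3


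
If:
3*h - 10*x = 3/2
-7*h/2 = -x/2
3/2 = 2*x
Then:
No Solution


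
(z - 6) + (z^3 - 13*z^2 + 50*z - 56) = z^3 - 13*z^2 + 51*z - 62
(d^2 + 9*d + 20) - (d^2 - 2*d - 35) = 11*d + 55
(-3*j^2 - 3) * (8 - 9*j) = 27*j^3 - 24*j^2 + 27*j - 24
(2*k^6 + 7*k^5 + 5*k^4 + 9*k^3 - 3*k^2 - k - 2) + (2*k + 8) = 2*k^6 + 7*k^5 + 5*k^4 + 9*k^3 - 3*k^2 + k + 6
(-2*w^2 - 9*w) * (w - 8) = -2*w^3 + 7*w^2 + 72*w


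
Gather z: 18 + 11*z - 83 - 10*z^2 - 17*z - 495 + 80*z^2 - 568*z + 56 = 70*z^2 - 574*z - 504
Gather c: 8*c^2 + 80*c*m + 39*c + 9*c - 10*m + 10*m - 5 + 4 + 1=8*c^2 + c*(80*m + 48)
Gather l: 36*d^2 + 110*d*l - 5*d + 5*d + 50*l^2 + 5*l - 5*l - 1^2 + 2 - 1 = 36*d^2 + 110*d*l + 50*l^2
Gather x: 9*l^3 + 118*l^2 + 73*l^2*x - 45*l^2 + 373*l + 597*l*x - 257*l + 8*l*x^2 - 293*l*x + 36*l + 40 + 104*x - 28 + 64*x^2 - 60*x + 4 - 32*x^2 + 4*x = 9*l^3 + 73*l^2 + 152*l + x^2*(8*l + 32) + x*(73*l^2 + 304*l + 48) + 16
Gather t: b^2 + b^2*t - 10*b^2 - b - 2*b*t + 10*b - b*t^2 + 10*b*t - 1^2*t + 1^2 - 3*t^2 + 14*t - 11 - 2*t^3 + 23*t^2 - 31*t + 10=-9*b^2 + 9*b - 2*t^3 + t^2*(20 - b) + t*(b^2 + 8*b - 18)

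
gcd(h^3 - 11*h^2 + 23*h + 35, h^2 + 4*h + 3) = h + 1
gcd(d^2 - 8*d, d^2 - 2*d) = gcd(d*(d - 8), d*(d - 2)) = d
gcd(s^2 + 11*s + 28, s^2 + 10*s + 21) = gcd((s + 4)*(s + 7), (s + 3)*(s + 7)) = s + 7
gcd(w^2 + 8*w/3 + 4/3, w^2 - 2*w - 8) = w + 2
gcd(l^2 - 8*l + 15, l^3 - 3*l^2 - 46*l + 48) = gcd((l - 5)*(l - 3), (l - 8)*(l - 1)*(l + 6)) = 1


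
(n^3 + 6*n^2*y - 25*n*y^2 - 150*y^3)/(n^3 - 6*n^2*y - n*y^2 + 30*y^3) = (-n^2 - 11*n*y - 30*y^2)/(-n^2 + n*y + 6*y^2)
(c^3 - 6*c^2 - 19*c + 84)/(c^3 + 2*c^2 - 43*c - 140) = (c - 3)/(c + 5)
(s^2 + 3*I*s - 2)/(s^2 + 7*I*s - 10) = (s + I)/(s + 5*I)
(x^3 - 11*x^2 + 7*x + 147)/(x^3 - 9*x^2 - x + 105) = (x - 7)/(x - 5)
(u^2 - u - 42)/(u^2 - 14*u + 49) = (u + 6)/(u - 7)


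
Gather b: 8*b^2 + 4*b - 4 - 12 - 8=8*b^2 + 4*b - 24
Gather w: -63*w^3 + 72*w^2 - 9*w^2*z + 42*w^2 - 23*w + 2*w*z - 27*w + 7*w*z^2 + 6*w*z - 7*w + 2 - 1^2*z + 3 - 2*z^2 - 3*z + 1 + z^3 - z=-63*w^3 + w^2*(114 - 9*z) + w*(7*z^2 + 8*z - 57) + z^3 - 2*z^2 - 5*z + 6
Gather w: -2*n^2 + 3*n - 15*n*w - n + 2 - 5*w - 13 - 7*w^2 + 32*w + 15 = -2*n^2 + 2*n - 7*w^2 + w*(27 - 15*n) + 4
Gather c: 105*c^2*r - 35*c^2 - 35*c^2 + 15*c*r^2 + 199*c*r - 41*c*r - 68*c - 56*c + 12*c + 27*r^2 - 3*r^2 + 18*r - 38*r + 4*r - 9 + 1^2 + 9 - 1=c^2*(105*r - 70) + c*(15*r^2 + 158*r - 112) + 24*r^2 - 16*r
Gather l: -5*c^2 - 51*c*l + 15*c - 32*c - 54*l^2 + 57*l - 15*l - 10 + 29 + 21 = -5*c^2 - 17*c - 54*l^2 + l*(42 - 51*c) + 40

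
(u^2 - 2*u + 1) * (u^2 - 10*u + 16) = u^4 - 12*u^3 + 37*u^2 - 42*u + 16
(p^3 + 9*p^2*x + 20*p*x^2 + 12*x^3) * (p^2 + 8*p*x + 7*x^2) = p^5 + 17*p^4*x + 99*p^3*x^2 + 235*p^2*x^3 + 236*p*x^4 + 84*x^5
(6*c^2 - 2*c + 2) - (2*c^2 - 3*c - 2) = 4*c^2 + c + 4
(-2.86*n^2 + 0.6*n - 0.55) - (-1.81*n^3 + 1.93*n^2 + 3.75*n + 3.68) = 1.81*n^3 - 4.79*n^2 - 3.15*n - 4.23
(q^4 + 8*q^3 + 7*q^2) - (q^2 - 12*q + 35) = q^4 + 8*q^3 + 6*q^2 + 12*q - 35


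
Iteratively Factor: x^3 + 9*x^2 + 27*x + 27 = (x + 3)*(x^2 + 6*x + 9) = (x + 3)^2*(x + 3)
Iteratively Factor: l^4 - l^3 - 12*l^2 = (l)*(l^3 - l^2 - 12*l) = l*(l + 3)*(l^2 - 4*l) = l^2*(l + 3)*(l - 4)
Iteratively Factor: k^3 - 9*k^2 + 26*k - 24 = (k - 2)*(k^2 - 7*k + 12) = (k - 3)*(k - 2)*(k - 4)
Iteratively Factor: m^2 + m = (m)*(m + 1)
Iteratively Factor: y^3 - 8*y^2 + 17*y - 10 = (y - 5)*(y^2 - 3*y + 2) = (y - 5)*(y - 2)*(y - 1)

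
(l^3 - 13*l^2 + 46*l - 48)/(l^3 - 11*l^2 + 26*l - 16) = (l - 3)/(l - 1)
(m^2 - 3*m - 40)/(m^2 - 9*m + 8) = (m + 5)/(m - 1)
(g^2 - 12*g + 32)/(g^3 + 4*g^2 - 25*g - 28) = (g - 8)/(g^2 + 8*g + 7)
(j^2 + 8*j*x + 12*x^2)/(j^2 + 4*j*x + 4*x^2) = (j + 6*x)/(j + 2*x)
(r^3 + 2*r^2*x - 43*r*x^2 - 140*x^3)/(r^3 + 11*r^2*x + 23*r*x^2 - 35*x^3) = (-r^2 + 3*r*x + 28*x^2)/(-r^2 - 6*r*x + 7*x^2)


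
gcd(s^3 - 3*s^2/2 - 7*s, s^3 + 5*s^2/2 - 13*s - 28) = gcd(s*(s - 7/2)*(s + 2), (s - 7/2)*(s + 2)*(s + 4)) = s^2 - 3*s/2 - 7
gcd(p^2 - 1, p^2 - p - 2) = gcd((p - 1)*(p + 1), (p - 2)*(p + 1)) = p + 1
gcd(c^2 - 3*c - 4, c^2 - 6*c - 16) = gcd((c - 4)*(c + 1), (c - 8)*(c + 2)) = 1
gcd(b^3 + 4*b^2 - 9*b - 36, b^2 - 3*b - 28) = b + 4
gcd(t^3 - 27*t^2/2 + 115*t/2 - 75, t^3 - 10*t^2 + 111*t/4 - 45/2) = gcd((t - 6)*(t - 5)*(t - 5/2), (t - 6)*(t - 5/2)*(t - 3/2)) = t^2 - 17*t/2 + 15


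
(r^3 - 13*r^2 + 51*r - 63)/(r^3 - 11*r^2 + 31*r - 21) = (r - 3)/(r - 1)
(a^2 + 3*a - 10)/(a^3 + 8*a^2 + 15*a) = (a - 2)/(a*(a + 3))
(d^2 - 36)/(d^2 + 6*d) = (d - 6)/d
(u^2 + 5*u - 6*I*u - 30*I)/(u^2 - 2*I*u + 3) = (u^2 + u*(5 - 6*I) - 30*I)/(u^2 - 2*I*u + 3)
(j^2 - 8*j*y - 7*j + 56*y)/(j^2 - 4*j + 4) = (j^2 - 8*j*y - 7*j + 56*y)/(j^2 - 4*j + 4)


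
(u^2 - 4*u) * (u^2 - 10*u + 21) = u^4 - 14*u^3 + 61*u^2 - 84*u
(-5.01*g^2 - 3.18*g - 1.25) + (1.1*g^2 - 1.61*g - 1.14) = -3.91*g^2 - 4.79*g - 2.39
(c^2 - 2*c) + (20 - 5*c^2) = -4*c^2 - 2*c + 20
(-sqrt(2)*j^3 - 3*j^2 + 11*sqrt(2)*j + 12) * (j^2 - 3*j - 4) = -sqrt(2)*j^5 - 3*j^4 + 3*sqrt(2)*j^4 + 9*j^3 + 15*sqrt(2)*j^3 - 33*sqrt(2)*j^2 + 24*j^2 - 44*sqrt(2)*j - 36*j - 48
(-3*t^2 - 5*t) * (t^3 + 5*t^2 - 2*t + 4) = -3*t^5 - 20*t^4 - 19*t^3 - 2*t^2 - 20*t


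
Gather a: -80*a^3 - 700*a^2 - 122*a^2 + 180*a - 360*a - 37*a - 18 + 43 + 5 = -80*a^3 - 822*a^2 - 217*a + 30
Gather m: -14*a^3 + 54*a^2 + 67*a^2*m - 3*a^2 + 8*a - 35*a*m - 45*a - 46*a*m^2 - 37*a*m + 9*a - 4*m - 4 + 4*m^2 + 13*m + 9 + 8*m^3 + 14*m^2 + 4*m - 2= -14*a^3 + 51*a^2 - 28*a + 8*m^3 + m^2*(18 - 46*a) + m*(67*a^2 - 72*a + 13) + 3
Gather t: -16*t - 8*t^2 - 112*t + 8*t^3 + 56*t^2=8*t^3 + 48*t^2 - 128*t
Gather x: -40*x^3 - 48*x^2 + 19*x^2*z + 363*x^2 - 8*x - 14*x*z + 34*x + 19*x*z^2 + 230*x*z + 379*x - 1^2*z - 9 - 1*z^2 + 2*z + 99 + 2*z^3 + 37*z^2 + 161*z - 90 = -40*x^3 + x^2*(19*z + 315) + x*(19*z^2 + 216*z + 405) + 2*z^3 + 36*z^2 + 162*z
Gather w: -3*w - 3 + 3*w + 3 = 0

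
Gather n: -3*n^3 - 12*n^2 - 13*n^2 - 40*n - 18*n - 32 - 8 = -3*n^3 - 25*n^2 - 58*n - 40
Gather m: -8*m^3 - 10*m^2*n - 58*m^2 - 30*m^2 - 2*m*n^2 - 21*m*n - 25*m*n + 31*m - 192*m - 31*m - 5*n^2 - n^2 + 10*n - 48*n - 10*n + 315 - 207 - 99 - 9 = -8*m^3 + m^2*(-10*n - 88) + m*(-2*n^2 - 46*n - 192) - 6*n^2 - 48*n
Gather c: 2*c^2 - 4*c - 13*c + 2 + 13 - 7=2*c^2 - 17*c + 8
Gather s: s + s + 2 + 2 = 2*s + 4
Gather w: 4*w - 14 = 4*w - 14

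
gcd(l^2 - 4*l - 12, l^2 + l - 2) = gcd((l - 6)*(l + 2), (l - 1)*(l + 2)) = l + 2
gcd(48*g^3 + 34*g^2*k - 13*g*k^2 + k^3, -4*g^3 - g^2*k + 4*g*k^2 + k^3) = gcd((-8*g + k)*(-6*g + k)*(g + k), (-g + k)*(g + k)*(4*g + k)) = g + k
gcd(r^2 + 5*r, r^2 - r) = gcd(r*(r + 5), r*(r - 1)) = r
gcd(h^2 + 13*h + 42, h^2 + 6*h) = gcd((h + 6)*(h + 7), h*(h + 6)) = h + 6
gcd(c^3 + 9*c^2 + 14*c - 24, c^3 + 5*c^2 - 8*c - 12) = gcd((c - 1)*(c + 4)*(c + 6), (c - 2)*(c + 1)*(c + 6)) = c + 6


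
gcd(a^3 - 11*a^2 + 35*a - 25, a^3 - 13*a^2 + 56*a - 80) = a - 5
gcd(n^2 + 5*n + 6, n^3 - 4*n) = n + 2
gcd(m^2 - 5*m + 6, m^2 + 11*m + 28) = 1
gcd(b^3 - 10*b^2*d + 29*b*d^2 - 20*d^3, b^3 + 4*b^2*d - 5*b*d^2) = b - d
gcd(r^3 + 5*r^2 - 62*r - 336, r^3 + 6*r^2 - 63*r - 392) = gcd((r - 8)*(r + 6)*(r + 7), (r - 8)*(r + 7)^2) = r^2 - r - 56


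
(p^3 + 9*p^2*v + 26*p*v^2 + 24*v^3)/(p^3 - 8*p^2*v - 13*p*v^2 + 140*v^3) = (p^2 + 5*p*v + 6*v^2)/(p^2 - 12*p*v + 35*v^2)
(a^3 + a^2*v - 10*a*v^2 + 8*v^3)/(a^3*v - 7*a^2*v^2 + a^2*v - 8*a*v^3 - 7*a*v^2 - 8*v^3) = (-a^3 - a^2*v + 10*a*v^2 - 8*v^3)/(v*(-a^3 + 7*a^2*v - a^2 + 8*a*v^2 + 7*a*v + 8*v^2))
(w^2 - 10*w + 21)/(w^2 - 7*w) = (w - 3)/w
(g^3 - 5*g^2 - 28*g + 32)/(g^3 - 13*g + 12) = (g - 8)/(g - 3)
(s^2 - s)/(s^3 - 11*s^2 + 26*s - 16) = s/(s^2 - 10*s + 16)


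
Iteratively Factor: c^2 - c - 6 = (c - 3)*(c + 2)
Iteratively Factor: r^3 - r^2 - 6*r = (r - 3)*(r^2 + 2*r) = (r - 3)*(r + 2)*(r)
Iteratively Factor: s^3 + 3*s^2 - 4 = (s - 1)*(s^2 + 4*s + 4) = (s - 1)*(s + 2)*(s + 2)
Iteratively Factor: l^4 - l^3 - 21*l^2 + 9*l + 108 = (l + 3)*(l^3 - 4*l^2 - 9*l + 36) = (l - 3)*(l + 3)*(l^2 - l - 12) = (l - 3)*(l + 3)^2*(l - 4)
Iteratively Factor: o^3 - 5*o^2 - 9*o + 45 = (o + 3)*(o^2 - 8*o + 15) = (o - 5)*(o + 3)*(o - 3)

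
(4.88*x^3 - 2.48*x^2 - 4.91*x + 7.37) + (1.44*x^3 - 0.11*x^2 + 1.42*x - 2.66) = 6.32*x^3 - 2.59*x^2 - 3.49*x + 4.71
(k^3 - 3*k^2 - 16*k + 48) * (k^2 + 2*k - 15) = k^5 - k^4 - 37*k^3 + 61*k^2 + 336*k - 720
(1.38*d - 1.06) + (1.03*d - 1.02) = 2.41*d - 2.08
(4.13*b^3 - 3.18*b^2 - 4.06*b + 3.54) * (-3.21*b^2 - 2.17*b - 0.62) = -13.2573*b^5 + 1.2457*b^4 + 17.3726*b^3 - 0.581600000000002*b^2 - 5.1646*b - 2.1948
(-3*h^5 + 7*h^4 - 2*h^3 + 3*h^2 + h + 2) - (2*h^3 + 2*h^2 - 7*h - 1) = -3*h^5 + 7*h^4 - 4*h^3 + h^2 + 8*h + 3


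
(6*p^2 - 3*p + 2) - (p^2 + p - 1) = 5*p^2 - 4*p + 3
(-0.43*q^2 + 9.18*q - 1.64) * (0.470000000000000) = -0.2021*q^2 + 4.3146*q - 0.7708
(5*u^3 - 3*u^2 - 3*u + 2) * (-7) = -35*u^3 + 21*u^2 + 21*u - 14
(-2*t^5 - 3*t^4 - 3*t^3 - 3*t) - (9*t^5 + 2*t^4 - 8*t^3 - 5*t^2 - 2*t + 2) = -11*t^5 - 5*t^4 + 5*t^3 + 5*t^2 - t - 2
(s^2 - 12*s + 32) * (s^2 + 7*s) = s^4 - 5*s^3 - 52*s^2 + 224*s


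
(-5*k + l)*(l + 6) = -5*k*l - 30*k + l^2 + 6*l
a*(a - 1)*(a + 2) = a^3 + a^2 - 2*a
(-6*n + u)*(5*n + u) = -30*n^2 - n*u + u^2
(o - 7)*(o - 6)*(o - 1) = o^3 - 14*o^2 + 55*o - 42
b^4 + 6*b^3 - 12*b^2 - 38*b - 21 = (b - 3)*(b + 1)^2*(b + 7)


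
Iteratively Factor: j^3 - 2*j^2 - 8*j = (j - 4)*(j^2 + 2*j) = j*(j - 4)*(j + 2)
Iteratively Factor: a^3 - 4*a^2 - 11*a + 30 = (a - 2)*(a^2 - 2*a - 15) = (a - 5)*(a - 2)*(a + 3)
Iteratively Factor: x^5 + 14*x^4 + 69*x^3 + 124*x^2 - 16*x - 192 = (x + 4)*(x^4 + 10*x^3 + 29*x^2 + 8*x - 48) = (x + 4)^2*(x^3 + 6*x^2 + 5*x - 12) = (x - 1)*(x + 4)^2*(x^2 + 7*x + 12) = (x - 1)*(x + 4)^3*(x + 3)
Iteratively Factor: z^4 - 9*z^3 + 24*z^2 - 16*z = (z - 4)*(z^3 - 5*z^2 + 4*z) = (z - 4)*(z - 1)*(z^2 - 4*z) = z*(z - 4)*(z - 1)*(z - 4)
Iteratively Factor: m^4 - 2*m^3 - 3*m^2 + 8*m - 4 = (m - 1)*(m^3 - m^2 - 4*m + 4) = (m - 1)^2*(m^2 - 4) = (m - 1)^2*(m + 2)*(m - 2)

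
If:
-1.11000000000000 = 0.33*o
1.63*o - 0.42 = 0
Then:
No Solution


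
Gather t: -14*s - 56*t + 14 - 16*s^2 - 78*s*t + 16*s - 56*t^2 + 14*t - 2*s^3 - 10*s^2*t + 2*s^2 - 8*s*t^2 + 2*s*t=-2*s^3 - 14*s^2 + 2*s + t^2*(-8*s - 56) + t*(-10*s^2 - 76*s - 42) + 14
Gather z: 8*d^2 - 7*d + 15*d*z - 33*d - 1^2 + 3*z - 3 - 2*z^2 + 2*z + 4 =8*d^2 - 40*d - 2*z^2 + z*(15*d + 5)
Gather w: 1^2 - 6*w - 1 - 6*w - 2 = -12*w - 2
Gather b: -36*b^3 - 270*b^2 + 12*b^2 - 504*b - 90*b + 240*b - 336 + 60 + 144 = -36*b^3 - 258*b^2 - 354*b - 132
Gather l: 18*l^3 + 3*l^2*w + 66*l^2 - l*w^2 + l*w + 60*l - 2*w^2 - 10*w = 18*l^3 + l^2*(3*w + 66) + l*(-w^2 + w + 60) - 2*w^2 - 10*w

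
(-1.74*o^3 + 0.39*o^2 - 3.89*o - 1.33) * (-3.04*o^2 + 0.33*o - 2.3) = 5.2896*o^5 - 1.7598*o^4 + 15.9563*o^3 + 1.8625*o^2 + 8.5081*o + 3.059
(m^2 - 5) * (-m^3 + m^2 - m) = -m^5 + m^4 + 4*m^3 - 5*m^2 + 5*m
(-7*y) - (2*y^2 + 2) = -2*y^2 - 7*y - 2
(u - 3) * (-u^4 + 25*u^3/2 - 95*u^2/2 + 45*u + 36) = -u^5 + 31*u^4/2 - 85*u^3 + 375*u^2/2 - 99*u - 108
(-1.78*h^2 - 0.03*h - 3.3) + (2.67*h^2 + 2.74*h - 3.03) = 0.89*h^2 + 2.71*h - 6.33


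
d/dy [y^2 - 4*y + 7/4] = 2*y - 4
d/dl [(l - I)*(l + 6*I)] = 2*l + 5*I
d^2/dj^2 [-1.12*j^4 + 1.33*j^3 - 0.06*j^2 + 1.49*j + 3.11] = -13.44*j^2 + 7.98*j - 0.12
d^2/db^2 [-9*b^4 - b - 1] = -108*b^2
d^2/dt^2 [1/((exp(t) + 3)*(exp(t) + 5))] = 4*(exp(3*t) + 6*exp(2*t) + exp(t) - 30)*exp(t)/(exp(6*t) + 24*exp(5*t) + 237*exp(4*t) + 1232*exp(3*t) + 3555*exp(2*t) + 5400*exp(t) + 3375)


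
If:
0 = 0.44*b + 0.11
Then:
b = -0.25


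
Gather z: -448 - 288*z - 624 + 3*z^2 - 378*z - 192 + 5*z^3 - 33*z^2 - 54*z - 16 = 5*z^3 - 30*z^2 - 720*z - 1280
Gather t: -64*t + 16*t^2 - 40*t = 16*t^2 - 104*t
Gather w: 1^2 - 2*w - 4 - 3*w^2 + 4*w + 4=-3*w^2 + 2*w + 1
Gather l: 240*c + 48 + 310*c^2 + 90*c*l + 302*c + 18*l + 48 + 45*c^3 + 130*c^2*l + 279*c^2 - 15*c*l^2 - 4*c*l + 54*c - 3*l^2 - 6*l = 45*c^3 + 589*c^2 + 596*c + l^2*(-15*c - 3) + l*(130*c^2 + 86*c + 12) + 96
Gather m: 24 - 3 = 21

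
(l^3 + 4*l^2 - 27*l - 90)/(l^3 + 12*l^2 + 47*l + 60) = (l^2 + l - 30)/(l^2 + 9*l + 20)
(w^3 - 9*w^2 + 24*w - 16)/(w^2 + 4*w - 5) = (w^2 - 8*w + 16)/(w + 5)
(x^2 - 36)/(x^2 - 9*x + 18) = (x + 6)/(x - 3)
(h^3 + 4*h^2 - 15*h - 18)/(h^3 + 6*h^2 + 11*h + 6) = (h^2 + 3*h - 18)/(h^2 + 5*h + 6)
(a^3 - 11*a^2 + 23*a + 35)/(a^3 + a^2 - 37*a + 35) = (a^2 - 6*a - 7)/(a^2 + 6*a - 7)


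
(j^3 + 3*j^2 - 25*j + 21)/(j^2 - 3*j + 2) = (j^2 + 4*j - 21)/(j - 2)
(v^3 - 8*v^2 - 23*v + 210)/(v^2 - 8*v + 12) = (v^2 - 2*v - 35)/(v - 2)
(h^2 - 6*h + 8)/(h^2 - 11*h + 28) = (h - 2)/(h - 7)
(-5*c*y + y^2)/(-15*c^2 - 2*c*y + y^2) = y/(3*c + y)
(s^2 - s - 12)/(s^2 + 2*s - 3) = (s - 4)/(s - 1)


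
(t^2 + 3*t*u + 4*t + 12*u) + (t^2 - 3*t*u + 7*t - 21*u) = 2*t^2 + 11*t - 9*u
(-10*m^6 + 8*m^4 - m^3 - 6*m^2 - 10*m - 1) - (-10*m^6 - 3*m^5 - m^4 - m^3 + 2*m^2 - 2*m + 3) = 3*m^5 + 9*m^4 - 8*m^2 - 8*m - 4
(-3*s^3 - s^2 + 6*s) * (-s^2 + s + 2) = 3*s^5 - 2*s^4 - 13*s^3 + 4*s^2 + 12*s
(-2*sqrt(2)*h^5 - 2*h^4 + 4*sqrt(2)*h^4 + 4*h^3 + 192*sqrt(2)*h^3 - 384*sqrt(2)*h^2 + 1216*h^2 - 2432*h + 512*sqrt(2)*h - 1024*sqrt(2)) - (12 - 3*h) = -2*sqrt(2)*h^5 - 2*h^4 + 4*sqrt(2)*h^4 + 4*h^3 + 192*sqrt(2)*h^3 - 384*sqrt(2)*h^2 + 1216*h^2 - 2429*h + 512*sqrt(2)*h - 1024*sqrt(2) - 12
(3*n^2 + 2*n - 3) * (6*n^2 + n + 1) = 18*n^4 + 15*n^3 - 13*n^2 - n - 3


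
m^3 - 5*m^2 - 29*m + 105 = (m - 7)*(m - 3)*(m + 5)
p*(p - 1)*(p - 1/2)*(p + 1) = p^4 - p^3/2 - p^2 + p/2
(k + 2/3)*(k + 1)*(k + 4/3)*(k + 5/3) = k^4 + 14*k^3/3 + 71*k^2/9 + 154*k/27 + 40/27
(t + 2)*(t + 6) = t^2 + 8*t + 12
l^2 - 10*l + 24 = (l - 6)*(l - 4)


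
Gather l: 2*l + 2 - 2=2*l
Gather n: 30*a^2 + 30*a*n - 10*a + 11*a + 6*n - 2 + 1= 30*a^2 + a + n*(30*a + 6) - 1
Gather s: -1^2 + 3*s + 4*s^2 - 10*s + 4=4*s^2 - 7*s + 3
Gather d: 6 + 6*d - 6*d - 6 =0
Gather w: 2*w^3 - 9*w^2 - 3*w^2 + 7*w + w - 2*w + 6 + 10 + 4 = 2*w^3 - 12*w^2 + 6*w + 20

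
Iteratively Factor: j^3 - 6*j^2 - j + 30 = (j + 2)*(j^2 - 8*j + 15) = (j - 5)*(j + 2)*(j - 3)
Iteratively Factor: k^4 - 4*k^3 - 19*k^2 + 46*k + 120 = (k - 4)*(k^3 - 19*k - 30) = (k - 4)*(k + 2)*(k^2 - 2*k - 15) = (k - 5)*(k - 4)*(k + 2)*(k + 3)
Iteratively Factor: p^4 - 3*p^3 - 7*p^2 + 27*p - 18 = (p - 2)*(p^3 - p^2 - 9*p + 9) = (p - 3)*(p - 2)*(p^2 + 2*p - 3) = (p - 3)*(p - 2)*(p - 1)*(p + 3)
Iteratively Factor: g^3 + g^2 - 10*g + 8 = (g - 2)*(g^2 + 3*g - 4) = (g - 2)*(g - 1)*(g + 4)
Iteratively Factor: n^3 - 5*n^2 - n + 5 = (n - 5)*(n^2 - 1) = (n - 5)*(n + 1)*(n - 1)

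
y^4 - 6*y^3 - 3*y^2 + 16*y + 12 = (y - 6)*(y - 2)*(y + 1)^2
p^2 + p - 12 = (p - 3)*(p + 4)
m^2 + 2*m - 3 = (m - 1)*(m + 3)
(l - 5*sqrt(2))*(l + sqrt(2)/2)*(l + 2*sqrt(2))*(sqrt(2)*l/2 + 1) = sqrt(2)*l^4/2 - 3*l^3/2 - 14*sqrt(2)*l^2 - 33*l - 10*sqrt(2)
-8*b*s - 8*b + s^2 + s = (-8*b + s)*(s + 1)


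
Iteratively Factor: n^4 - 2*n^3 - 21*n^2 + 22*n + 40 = (n - 5)*(n^3 + 3*n^2 - 6*n - 8) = (n - 5)*(n + 1)*(n^2 + 2*n - 8) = (n - 5)*(n + 1)*(n + 4)*(n - 2)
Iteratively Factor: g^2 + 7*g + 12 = (g + 4)*(g + 3)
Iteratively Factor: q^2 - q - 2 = (q - 2)*(q + 1)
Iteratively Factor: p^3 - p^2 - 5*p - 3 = (p - 3)*(p^2 + 2*p + 1) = (p - 3)*(p + 1)*(p + 1)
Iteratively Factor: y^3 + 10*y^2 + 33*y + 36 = (y + 3)*(y^2 + 7*y + 12) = (y + 3)^2*(y + 4)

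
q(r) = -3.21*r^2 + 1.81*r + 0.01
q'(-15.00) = 98.11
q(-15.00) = -749.39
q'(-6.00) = 40.33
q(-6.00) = -126.41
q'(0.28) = 0.01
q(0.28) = 0.27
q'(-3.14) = 21.97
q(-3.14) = -37.32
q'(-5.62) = 37.89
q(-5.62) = -111.55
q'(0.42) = -0.89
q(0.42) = 0.20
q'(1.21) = -5.96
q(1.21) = -2.50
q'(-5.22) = 35.32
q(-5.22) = -96.91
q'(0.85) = -3.65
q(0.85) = -0.77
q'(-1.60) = 12.08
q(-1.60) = -11.10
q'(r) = 1.81 - 6.42*r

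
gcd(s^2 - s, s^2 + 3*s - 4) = s - 1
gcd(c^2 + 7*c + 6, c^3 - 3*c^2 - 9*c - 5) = c + 1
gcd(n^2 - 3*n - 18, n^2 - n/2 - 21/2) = n + 3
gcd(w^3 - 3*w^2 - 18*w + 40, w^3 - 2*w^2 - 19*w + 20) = w^2 - w - 20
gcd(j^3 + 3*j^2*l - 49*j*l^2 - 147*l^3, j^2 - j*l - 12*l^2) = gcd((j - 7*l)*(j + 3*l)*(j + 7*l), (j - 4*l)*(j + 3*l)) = j + 3*l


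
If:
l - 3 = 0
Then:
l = 3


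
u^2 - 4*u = u*(u - 4)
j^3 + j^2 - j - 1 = (j - 1)*(j + 1)^2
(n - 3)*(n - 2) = n^2 - 5*n + 6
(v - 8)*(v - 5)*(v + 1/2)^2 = v^4 - 12*v^3 + 109*v^2/4 + 147*v/4 + 10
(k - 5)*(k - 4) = k^2 - 9*k + 20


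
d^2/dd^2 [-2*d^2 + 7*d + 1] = -4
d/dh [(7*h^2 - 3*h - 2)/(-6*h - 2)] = (-21*h^2 - 14*h - 3)/(2*(9*h^2 + 6*h + 1))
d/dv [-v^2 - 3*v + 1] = -2*v - 3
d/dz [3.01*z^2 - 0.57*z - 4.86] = 6.02*z - 0.57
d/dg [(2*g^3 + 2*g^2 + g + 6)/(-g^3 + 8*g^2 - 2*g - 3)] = 3*(6*g^4 - 2*g^3 - 4*g^2 - 36*g + 3)/(g^6 - 16*g^5 + 68*g^4 - 26*g^3 - 44*g^2 + 12*g + 9)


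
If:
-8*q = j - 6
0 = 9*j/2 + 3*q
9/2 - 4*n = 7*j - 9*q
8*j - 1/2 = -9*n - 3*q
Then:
No Solution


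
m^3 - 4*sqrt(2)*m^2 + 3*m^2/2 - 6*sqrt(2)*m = m*(m + 3/2)*(m - 4*sqrt(2))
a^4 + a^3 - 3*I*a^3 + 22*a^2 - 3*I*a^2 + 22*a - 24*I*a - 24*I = (a - 6*I)*(a + 4*I)*(-I*a - I)*(I*a + 1)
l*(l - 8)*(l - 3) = l^3 - 11*l^2 + 24*l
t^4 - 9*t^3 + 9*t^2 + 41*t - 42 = (t - 7)*(t - 3)*(t - 1)*(t + 2)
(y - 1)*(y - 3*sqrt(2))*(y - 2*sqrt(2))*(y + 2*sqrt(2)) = y^4 - 3*sqrt(2)*y^3 - y^3 - 8*y^2 + 3*sqrt(2)*y^2 + 8*y + 24*sqrt(2)*y - 24*sqrt(2)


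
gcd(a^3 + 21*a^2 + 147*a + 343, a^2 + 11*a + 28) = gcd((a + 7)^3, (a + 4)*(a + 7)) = a + 7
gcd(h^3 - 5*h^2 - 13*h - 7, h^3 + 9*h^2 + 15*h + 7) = h^2 + 2*h + 1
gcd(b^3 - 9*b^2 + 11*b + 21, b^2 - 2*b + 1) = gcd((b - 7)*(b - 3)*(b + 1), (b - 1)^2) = 1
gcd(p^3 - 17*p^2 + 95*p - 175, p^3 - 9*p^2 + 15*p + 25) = p^2 - 10*p + 25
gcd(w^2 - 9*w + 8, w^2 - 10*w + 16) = w - 8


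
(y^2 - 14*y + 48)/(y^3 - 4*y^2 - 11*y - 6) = (y - 8)/(y^2 + 2*y + 1)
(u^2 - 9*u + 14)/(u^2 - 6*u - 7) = (u - 2)/(u + 1)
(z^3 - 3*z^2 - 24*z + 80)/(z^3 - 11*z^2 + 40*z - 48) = (z + 5)/(z - 3)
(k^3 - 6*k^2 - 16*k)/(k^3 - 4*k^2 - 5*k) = (-k^2 + 6*k + 16)/(-k^2 + 4*k + 5)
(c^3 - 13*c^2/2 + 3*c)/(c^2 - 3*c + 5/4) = 2*c*(c - 6)/(2*c - 5)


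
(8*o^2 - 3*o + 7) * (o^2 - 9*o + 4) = 8*o^4 - 75*o^3 + 66*o^2 - 75*o + 28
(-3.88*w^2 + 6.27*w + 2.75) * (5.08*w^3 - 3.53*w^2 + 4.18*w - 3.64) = -19.7104*w^5 + 45.548*w^4 - 24.3815*w^3 + 30.6243*w^2 - 11.3278*w - 10.01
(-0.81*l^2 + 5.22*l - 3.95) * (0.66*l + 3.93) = -0.5346*l^3 + 0.261899999999999*l^2 + 17.9076*l - 15.5235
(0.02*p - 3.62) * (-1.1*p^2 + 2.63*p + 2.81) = -0.022*p^3 + 4.0346*p^2 - 9.4644*p - 10.1722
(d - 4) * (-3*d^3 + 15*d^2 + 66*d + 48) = -3*d^4 + 27*d^3 + 6*d^2 - 216*d - 192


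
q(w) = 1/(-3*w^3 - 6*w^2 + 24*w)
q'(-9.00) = 0.00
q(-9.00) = 0.00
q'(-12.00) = 0.00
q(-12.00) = 0.00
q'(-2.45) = 0.00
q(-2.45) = -0.02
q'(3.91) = 0.01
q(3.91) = -0.01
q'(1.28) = 0.03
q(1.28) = 0.07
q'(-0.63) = -0.10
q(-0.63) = -0.06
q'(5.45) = 0.00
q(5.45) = -0.00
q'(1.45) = 0.07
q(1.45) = 0.08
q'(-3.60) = 0.08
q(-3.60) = -0.04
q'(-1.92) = -0.01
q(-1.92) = -0.02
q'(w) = (9*w^2 + 12*w - 24)/(-3*w^3 - 6*w^2 + 24*w)^2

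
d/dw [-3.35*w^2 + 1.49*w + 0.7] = 1.49 - 6.7*w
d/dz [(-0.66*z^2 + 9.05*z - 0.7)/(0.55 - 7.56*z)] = (4.9896*z^2 - 0.725999999999999*z - 0.314499999999999)/(57.1536*z^2 - 8.316*z + 0.3025)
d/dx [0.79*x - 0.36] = 0.790000000000000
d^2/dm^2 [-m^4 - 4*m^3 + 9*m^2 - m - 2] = -12*m^2 - 24*m + 18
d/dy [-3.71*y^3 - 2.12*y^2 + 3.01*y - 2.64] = -11.13*y^2 - 4.24*y + 3.01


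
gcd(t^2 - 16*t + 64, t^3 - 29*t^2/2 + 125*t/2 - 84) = t - 8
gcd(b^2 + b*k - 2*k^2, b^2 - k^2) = b - k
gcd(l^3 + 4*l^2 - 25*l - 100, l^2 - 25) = l^2 - 25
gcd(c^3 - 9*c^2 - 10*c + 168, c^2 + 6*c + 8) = c + 4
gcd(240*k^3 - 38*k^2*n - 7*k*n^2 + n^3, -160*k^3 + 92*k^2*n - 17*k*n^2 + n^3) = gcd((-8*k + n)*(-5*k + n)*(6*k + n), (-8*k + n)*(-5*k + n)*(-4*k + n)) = 40*k^2 - 13*k*n + n^2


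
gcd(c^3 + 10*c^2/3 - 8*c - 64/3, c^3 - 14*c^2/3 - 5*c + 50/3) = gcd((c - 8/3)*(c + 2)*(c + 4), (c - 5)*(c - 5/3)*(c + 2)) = c + 2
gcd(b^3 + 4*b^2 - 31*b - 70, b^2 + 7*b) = b + 7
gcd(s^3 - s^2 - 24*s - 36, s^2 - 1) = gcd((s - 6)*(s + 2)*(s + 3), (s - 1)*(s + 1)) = 1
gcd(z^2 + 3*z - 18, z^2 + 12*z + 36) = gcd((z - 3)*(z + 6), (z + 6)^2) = z + 6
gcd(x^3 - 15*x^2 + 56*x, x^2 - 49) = x - 7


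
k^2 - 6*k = k*(k - 6)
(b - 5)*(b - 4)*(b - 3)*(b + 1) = b^4 - 11*b^3 + 35*b^2 - 13*b - 60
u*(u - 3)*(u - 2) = u^3 - 5*u^2 + 6*u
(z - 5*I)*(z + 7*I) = z^2 + 2*I*z + 35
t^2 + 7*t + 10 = (t + 2)*(t + 5)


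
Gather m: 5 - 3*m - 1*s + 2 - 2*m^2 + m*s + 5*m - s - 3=-2*m^2 + m*(s + 2) - 2*s + 4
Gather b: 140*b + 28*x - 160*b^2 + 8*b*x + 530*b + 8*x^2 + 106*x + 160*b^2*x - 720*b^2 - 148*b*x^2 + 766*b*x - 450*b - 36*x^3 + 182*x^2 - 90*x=b^2*(160*x - 880) + b*(-148*x^2 + 774*x + 220) - 36*x^3 + 190*x^2 + 44*x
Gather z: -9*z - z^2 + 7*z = -z^2 - 2*z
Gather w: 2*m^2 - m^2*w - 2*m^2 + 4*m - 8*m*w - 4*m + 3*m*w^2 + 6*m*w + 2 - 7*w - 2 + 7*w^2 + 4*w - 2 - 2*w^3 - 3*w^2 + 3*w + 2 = -2*w^3 + w^2*(3*m + 4) + w*(-m^2 - 2*m)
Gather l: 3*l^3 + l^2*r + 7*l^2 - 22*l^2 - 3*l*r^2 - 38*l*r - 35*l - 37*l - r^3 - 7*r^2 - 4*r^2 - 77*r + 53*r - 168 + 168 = 3*l^3 + l^2*(r - 15) + l*(-3*r^2 - 38*r - 72) - r^3 - 11*r^2 - 24*r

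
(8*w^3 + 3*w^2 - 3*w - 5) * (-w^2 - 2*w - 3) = -8*w^5 - 19*w^4 - 27*w^3 + 2*w^2 + 19*w + 15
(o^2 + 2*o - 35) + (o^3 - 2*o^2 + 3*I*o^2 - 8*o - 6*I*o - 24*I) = o^3 - o^2 + 3*I*o^2 - 6*o - 6*I*o - 35 - 24*I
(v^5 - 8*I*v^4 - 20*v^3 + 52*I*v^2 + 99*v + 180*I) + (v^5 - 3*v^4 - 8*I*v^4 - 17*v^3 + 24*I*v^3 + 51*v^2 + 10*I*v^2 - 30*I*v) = 2*v^5 - 3*v^4 - 16*I*v^4 - 37*v^3 + 24*I*v^3 + 51*v^2 + 62*I*v^2 + 99*v - 30*I*v + 180*I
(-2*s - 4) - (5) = -2*s - 9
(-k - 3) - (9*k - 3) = -10*k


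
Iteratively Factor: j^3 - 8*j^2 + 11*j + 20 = (j - 5)*(j^2 - 3*j - 4) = (j - 5)*(j + 1)*(j - 4)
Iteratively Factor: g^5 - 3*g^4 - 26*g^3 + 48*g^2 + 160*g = (g - 5)*(g^4 + 2*g^3 - 16*g^2 - 32*g) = (g - 5)*(g + 4)*(g^3 - 2*g^2 - 8*g) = g*(g - 5)*(g + 4)*(g^2 - 2*g - 8) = g*(g - 5)*(g + 2)*(g + 4)*(g - 4)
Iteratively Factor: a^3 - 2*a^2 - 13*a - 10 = (a - 5)*(a^2 + 3*a + 2) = (a - 5)*(a + 1)*(a + 2)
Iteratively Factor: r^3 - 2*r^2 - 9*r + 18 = (r + 3)*(r^2 - 5*r + 6) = (r - 3)*(r + 3)*(r - 2)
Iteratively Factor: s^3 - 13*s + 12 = (s - 3)*(s^2 + 3*s - 4) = (s - 3)*(s - 1)*(s + 4)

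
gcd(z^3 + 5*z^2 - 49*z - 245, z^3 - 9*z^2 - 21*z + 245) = z^2 - 2*z - 35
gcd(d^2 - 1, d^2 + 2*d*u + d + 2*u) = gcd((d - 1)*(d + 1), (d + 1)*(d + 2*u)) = d + 1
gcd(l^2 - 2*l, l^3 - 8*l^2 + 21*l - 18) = l - 2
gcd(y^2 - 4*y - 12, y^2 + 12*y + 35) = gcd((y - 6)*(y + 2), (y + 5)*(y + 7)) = 1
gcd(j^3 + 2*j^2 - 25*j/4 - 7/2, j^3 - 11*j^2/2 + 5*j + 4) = j^2 - 3*j/2 - 1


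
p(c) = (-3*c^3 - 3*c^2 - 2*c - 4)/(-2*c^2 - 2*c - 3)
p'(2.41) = 1.43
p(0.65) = 1.44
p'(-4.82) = 1.61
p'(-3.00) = 1.84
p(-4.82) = -6.83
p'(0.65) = 0.60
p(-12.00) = -17.87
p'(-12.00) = 1.51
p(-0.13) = 1.36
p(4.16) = 6.10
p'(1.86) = 1.35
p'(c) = (4*c + 2)*(-3*c^3 - 3*c^2 - 2*c - 4)/(-2*c^2 - 2*c - 3)^2 + (-9*c^2 - 6*c - 2)/(-2*c^2 - 2*c - 3) = (6*c^4 + 12*c^3 + 29*c^2 + 2*c - 2)/(4*c^4 + 8*c^3 + 16*c^2 + 12*c + 9)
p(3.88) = 5.68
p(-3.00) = -3.73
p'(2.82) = 1.47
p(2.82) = 4.11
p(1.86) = 2.74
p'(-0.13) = -0.23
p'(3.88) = 1.50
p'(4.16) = 1.50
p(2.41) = 3.51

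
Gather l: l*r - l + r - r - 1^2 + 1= l*(r - 1)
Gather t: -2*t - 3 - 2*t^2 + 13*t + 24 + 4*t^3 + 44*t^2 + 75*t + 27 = 4*t^3 + 42*t^2 + 86*t + 48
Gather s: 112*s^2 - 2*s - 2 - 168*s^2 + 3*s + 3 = -56*s^2 + s + 1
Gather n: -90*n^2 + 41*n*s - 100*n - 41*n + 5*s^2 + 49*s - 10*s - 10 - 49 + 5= -90*n^2 + n*(41*s - 141) + 5*s^2 + 39*s - 54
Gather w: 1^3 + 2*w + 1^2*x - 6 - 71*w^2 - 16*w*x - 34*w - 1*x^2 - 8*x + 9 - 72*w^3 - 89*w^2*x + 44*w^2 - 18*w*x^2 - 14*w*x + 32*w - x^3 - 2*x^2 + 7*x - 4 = -72*w^3 + w^2*(-89*x - 27) + w*(-18*x^2 - 30*x) - x^3 - 3*x^2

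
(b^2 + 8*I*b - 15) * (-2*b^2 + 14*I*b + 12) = -2*b^4 - 2*I*b^3 - 70*b^2 - 114*I*b - 180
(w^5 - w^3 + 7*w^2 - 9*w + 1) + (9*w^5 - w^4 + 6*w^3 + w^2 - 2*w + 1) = 10*w^5 - w^4 + 5*w^3 + 8*w^2 - 11*w + 2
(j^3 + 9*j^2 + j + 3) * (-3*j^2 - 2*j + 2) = -3*j^5 - 29*j^4 - 19*j^3 + 7*j^2 - 4*j + 6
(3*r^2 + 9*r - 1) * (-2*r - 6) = -6*r^3 - 36*r^2 - 52*r + 6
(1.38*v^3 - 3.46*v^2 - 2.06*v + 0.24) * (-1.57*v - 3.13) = -2.1666*v^4 + 1.1128*v^3 + 14.064*v^2 + 6.071*v - 0.7512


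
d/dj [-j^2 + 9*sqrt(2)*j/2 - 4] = -2*j + 9*sqrt(2)/2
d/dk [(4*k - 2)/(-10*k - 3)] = -32/(10*k + 3)^2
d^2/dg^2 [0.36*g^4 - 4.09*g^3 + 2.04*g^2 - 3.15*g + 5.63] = 4.32*g^2 - 24.54*g + 4.08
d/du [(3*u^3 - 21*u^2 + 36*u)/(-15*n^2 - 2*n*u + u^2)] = 3*(2*u*(n - u)*(u^2 - 7*u + 12) + (15*n^2 + 2*n*u - u^2)*(-3*u^2 + 14*u - 12))/(15*n^2 + 2*n*u - u^2)^2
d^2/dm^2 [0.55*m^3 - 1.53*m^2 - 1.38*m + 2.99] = 3.3*m - 3.06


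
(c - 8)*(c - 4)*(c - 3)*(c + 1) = c^4 - 14*c^3 + 53*c^2 - 28*c - 96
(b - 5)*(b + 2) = b^2 - 3*b - 10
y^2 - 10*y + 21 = (y - 7)*(y - 3)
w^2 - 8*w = w*(w - 8)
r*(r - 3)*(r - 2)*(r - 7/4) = r^4 - 27*r^3/4 + 59*r^2/4 - 21*r/2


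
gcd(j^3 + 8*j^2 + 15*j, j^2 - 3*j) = j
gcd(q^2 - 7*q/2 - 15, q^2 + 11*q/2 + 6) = 1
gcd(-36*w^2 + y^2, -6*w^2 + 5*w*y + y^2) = 6*w + y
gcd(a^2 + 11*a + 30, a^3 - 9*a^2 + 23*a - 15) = 1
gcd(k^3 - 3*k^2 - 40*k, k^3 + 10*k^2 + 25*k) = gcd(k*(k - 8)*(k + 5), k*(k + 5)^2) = k^2 + 5*k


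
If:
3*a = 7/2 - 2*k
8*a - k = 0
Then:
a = 7/38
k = 28/19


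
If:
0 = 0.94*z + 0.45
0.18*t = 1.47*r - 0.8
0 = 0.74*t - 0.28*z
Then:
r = 0.52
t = -0.18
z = -0.48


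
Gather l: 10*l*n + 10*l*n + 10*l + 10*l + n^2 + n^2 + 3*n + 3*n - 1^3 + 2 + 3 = l*(20*n + 20) + 2*n^2 + 6*n + 4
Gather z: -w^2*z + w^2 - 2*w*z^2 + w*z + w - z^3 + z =w^2 - 2*w*z^2 + w - z^3 + z*(-w^2 + w + 1)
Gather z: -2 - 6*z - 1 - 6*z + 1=-12*z - 2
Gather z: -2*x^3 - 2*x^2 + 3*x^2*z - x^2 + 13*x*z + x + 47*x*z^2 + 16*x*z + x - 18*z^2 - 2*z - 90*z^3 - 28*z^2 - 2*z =-2*x^3 - 3*x^2 + 2*x - 90*z^3 + z^2*(47*x - 46) + z*(3*x^2 + 29*x - 4)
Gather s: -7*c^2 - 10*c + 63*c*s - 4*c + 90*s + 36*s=-7*c^2 - 14*c + s*(63*c + 126)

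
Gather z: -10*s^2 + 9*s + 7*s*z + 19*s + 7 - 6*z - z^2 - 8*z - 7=-10*s^2 + 28*s - z^2 + z*(7*s - 14)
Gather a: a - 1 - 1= a - 2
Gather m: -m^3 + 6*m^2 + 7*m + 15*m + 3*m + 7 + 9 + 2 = -m^3 + 6*m^2 + 25*m + 18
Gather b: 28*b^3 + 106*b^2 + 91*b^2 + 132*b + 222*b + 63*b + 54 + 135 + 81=28*b^3 + 197*b^2 + 417*b + 270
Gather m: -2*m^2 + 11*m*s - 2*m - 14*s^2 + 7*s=-2*m^2 + m*(11*s - 2) - 14*s^2 + 7*s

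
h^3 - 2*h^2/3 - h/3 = h*(h - 1)*(h + 1/3)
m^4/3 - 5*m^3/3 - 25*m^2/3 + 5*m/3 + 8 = (m/3 + 1)*(m - 8)*(m - 1)*(m + 1)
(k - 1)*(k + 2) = k^2 + k - 2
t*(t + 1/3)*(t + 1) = t^3 + 4*t^2/3 + t/3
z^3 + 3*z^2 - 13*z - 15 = (z - 3)*(z + 1)*(z + 5)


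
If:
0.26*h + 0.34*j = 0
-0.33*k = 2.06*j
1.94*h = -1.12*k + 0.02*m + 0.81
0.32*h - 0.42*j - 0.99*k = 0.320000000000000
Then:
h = -0.08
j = 0.06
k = -0.37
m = -69.04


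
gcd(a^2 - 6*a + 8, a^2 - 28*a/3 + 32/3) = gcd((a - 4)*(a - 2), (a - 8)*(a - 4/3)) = 1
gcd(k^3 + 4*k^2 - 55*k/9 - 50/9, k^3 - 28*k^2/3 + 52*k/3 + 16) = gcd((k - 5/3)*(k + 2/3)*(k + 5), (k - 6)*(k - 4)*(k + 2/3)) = k + 2/3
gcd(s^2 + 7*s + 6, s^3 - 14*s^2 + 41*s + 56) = s + 1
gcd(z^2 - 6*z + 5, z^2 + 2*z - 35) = z - 5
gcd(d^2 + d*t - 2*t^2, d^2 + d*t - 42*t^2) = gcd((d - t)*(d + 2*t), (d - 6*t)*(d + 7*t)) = 1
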